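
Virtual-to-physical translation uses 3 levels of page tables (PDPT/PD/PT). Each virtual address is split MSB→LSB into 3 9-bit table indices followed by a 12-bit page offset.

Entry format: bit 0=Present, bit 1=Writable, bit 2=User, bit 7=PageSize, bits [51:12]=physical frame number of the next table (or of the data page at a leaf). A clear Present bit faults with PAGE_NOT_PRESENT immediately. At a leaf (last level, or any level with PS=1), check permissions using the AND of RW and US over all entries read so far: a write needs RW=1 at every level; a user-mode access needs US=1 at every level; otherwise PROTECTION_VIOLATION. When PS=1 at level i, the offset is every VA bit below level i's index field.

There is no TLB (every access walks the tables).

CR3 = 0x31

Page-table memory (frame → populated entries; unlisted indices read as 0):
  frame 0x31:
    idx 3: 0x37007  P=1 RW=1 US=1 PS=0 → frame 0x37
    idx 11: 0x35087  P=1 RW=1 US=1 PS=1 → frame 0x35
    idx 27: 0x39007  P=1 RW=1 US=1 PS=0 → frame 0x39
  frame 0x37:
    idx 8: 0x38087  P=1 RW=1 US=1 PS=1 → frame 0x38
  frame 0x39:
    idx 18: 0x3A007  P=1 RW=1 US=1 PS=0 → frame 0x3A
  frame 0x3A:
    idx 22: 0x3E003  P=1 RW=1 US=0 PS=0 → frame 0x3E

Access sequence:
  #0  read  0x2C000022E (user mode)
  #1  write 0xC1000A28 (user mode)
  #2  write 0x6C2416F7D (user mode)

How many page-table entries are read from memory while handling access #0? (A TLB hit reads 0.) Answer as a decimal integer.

Trace:
#0 VA=0x2C000022E (r,user):
  L0 @0x31[11] → 0x35087  P=1,RW=1,US=1,PS=1
  → PA=0x3522E (huge @L0)  (1 entries read)
#1 VA=0xC1000A28 (w,user):
  L0 @0x31[3] → 0x37007  P=1,RW=1,US=1,PS=0
  L1 @0x37[8] → 0x38087  P=1,RW=1,US=1,PS=1
  → PA=0x38A28 (huge @L1)  (2 entries read)
#2 VA=0x6C2416F7D (w,user):
  L0 @0x31[27] → 0x39007  P=1,RW=1,US=1,PS=0
  L1 @0x39[18] → 0x3A007  P=1,RW=1,US=1,PS=0
  L2 @0x3A[22] → 0x3E003  P=1,RW=1,US=0,PS=0
  → PROTECTION_VIOLATION  (3 entries read)

Entries read for #0: 1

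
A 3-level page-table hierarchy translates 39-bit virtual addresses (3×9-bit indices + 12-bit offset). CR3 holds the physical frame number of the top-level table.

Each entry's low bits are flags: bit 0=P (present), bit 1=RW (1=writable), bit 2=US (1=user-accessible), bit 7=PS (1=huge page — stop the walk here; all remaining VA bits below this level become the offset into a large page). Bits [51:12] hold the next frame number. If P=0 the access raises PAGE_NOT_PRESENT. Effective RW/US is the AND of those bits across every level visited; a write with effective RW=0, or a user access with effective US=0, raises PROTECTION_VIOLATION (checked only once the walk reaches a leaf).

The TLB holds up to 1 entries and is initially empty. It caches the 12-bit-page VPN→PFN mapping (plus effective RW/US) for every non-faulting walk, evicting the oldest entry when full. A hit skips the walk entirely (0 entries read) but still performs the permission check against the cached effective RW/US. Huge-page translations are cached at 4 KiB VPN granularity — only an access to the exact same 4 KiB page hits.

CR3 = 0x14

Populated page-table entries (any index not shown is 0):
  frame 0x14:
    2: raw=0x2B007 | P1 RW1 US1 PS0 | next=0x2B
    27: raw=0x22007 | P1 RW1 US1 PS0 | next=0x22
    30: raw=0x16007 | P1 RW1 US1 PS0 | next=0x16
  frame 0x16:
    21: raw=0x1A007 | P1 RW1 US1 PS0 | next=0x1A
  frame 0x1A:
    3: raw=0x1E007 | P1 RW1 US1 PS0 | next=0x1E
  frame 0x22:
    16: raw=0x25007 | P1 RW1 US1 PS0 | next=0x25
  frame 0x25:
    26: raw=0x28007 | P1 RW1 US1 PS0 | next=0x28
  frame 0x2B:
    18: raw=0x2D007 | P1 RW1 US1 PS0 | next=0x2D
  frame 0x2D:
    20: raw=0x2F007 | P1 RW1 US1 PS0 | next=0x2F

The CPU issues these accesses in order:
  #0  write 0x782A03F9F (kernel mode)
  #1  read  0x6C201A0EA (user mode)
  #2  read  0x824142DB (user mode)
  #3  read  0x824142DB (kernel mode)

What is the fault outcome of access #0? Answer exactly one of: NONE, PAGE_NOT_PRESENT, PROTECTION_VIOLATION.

Per-access translation:
#0 VA=0x782A03F9F (w,kernel):
  L0 @0x14[30] → 0x16007  P=1,RW=1,US=1,PS=0
  L1 @0x16[21] → 0x1A007  P=1,RW=1,US=1,PS=0
  L2 @0x1A[3] → 0x1E007  P=1,RW=1,US=1,PS=0
  → PA=0x1EF9F  (3 entries read)
#1 VA=0x6C201A0EA (r,user):
  L0 @0x14[27] → 0x22007  P=1,RW=1,US=1,PS=0
  L1 @0x22[16] → 0x25007  P=1,RW=1,US=1,PS=0
  L2 @0x25[26] → 0x28007  P=1,RW=1,US=1,PS=0
  → PA=0x280EA  (3 entries read)
#2 VA=0x824142DB (r,user):
  L0 @0x14[2] → 0x2B007  P=1,RW=1,US=1,PS=0
  L1 @0x2B[18] → 0x2D007  P=1,RW=1,US=1,PS=0
  L2 @0x2D[20] → 0x2F007  P=1,RW=1,US=1,PS=0
  → PA=0x2F2DB  (3 entries read)
#3 VA=0x824142DB (r,kernel):
  TLB hit vpn=0x82414 → PA=0x2F2DB

Access #0 fault: NONE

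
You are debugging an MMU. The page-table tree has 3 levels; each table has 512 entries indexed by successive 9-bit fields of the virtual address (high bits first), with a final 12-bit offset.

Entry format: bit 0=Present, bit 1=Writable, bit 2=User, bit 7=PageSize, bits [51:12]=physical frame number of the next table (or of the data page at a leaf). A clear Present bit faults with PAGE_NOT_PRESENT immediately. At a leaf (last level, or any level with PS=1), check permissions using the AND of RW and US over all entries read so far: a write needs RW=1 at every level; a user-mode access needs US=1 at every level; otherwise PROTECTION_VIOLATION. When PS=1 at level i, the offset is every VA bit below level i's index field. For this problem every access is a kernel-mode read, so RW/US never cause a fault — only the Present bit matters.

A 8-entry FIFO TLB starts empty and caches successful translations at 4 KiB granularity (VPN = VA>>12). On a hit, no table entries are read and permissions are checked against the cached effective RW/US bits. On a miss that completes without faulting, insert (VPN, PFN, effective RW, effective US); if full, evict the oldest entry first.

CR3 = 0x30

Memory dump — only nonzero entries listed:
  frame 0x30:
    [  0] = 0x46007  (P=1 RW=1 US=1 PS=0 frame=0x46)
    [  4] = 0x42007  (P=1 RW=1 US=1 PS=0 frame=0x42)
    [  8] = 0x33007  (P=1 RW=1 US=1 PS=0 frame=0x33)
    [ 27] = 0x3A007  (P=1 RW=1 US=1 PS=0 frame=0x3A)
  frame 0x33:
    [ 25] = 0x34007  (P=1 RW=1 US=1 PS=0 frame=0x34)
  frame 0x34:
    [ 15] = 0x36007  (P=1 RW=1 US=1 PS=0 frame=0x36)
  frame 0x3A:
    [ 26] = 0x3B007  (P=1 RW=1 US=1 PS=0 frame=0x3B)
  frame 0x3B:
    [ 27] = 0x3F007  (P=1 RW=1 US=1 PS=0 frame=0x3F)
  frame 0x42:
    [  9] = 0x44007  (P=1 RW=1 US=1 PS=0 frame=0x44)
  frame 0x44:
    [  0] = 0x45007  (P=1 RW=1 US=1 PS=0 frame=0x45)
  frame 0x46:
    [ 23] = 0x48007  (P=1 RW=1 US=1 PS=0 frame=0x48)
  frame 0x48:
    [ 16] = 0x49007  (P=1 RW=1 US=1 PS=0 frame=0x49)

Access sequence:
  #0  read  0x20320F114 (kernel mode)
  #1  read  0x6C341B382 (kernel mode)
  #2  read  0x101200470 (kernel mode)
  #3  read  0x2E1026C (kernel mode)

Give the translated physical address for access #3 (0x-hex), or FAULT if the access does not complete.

Trace:
#0 VA=0x20320F114 (r,kernel):
  lvl0: tbl 0x30, slot 8 ⇒ 0x33007 (P1/RW1/US1/PS0)
  lvl1: tbl 0x33, slot 25 ⇒ 0x34007 (P1/RW1/US1/PS0)
  lvl2: tbl 0x34, slot 15 ⇒ 0x36007 (P1/RW1/US1/PS0)
  ✓ 0x36114  — 3 lookups
#1 VA=0x6C341B382 (r,kernel):
  lvl0: tbl 0x30, slot 27 ⇒ 0x3A007 (P1/RW1/US1/PS0)
  lvl1: tbl 0x3A, slot 26 ⇒ 0x3B007 (P1/RW1/US1/PS0)
  lvl2: tbl 0x3B, slot 27 ⇒ 0x3F007 (P1/RW1/US1/PS0)
  ✓ 0x3F382  — 3 lookups
#2 VA=0x101200470 (r,kernel):
  lvl0: tbl 0x30, slot 4 ⇒ 0x42007 (P1/RW1/US1/PS0)
  lvl1: tbl 0x42, slot 9 ⇒ 0x44007 (P1/RW1/US1/PS0)
  lvl2: tbl 0x44, slot 0 ⇒ 0x45007 (P1/RW1/US1/PS0)
  ✓ 0x45470  — 3 lookups
#3 VA=0x2E1026C (r,kernel):
  lvl0: tbl 0x30, slot 0 ⇒ 0x46007 (P1/RW1/US1/PS0)
  lvl1: tbl 0x46, slot 23 ⇒ 0x48007 (P1/RW1/US1/PS0)
  lvl2: tbl 0x48, slot 16 ⇒ 0x49007 (P1/RW1/US1/PS0)
  ✓ 0x4926C  — 3 lookups

Access #3 PA: 0x4926C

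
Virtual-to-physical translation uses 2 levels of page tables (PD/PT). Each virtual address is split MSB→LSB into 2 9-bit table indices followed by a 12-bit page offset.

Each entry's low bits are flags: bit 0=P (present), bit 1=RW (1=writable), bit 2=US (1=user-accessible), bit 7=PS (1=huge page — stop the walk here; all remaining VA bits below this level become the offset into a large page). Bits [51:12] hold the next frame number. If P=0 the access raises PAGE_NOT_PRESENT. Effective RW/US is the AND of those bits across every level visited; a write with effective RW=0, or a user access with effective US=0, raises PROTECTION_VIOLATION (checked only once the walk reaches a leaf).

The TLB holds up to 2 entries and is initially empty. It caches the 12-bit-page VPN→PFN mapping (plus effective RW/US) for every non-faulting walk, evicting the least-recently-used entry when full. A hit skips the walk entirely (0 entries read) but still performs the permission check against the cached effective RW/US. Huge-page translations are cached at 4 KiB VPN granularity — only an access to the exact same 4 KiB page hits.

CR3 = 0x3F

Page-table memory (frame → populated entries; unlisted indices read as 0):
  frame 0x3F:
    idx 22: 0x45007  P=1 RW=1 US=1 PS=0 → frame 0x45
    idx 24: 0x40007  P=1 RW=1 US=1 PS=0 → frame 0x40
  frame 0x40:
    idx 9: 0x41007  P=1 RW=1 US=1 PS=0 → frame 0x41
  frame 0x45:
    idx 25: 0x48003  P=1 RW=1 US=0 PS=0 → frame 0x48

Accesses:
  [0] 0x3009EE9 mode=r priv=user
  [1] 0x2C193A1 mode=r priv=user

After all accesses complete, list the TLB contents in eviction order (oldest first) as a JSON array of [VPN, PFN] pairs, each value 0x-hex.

Trace:
#0 VA=0x3009EE9 (r,user):
  L0: frame=0x3F idx=24 entry=0x40007 [P=1 RW=1 US=1 PS=0]
  L1: frame=0x40 idx=9 entry=0x41007 [P=1 RW=1 US=1 PS=0]
  → PA=0x41EE9  (2 entries read)
#1 VA=0x2C193A1 (r,user):
  L0: frame=0x3F idx=22 entry=0x45007 [P=1 RW=1 US=1 PS=0]
  L1: frame=0x45 idx=25 entry=0x48003 [P=1 RW=1 US=0 PS=0]
  ⇒ fault: PROTECTION_VIOLATION  — 2 lookups

TLB: [["0x3009", "0x41"]]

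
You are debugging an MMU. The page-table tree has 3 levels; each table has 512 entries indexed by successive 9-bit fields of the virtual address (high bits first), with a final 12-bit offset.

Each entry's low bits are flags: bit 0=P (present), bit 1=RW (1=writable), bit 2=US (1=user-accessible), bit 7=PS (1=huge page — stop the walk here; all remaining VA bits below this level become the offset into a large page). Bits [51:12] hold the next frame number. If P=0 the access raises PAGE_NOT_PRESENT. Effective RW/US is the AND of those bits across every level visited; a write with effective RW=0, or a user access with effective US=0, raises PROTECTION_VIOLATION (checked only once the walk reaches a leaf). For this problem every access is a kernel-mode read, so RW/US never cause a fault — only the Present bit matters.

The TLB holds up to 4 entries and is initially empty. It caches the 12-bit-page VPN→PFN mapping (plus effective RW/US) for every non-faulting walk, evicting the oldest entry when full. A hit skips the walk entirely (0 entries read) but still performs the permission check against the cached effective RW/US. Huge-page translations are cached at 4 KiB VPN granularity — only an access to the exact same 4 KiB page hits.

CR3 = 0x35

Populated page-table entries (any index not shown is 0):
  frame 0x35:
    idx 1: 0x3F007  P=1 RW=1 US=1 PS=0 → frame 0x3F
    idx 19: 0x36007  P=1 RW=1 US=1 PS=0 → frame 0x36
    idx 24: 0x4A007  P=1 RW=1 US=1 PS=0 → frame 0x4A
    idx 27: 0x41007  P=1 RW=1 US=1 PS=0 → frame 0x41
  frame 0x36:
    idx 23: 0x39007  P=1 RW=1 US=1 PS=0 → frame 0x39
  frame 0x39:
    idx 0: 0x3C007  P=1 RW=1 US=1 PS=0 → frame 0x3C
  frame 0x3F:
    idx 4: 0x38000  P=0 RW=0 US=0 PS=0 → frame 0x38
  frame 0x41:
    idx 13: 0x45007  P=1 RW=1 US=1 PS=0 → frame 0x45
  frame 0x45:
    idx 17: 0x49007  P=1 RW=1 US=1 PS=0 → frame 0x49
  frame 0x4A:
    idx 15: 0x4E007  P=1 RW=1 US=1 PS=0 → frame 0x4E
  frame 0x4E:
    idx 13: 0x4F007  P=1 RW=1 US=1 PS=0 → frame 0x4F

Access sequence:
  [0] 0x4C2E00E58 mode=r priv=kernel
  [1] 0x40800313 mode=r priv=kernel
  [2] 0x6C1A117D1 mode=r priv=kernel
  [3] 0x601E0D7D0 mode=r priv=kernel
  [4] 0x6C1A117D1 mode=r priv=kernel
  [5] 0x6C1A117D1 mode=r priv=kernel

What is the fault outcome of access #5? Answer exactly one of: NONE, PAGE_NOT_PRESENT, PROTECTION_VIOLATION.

Walk each access:
#0 VA=0x4C2E00E58 (r,kernel):
  lvl0: tbl 0x35, slot 19 ⇒ 0x36007 (P1/RW1/US1/PS0)
  lvl1: tbl 0x36, slot 23 ⇒ 0x39007 (P1/RW1/US1/PS0)
  lvl2: tbl 0x39, slot 0 ⇒ 0x3C007 (P1/RW1/US1/PS0)
  → PA=0x3CE58  (3 entries read)
#1 VA=0x40800313 (r,kernel):
  lvl0: tbl 0x35, slot 1 ⇒ 0x3F007 (P1/RW1/US1/PS0)
  lvl1: tbl 0x3F, slot 4 ⇒ 0x38000 (P0/RW0/US0/PS0)
  ⇒ fault: PAGE_NOT_PRESENT  — 2 lookups
#2 VA=0x6C1A117D1 (r,kernel):
  lvl0: tbl 0x35, slot 27 ⇒ 0x41007 (P1/RW1/US1/PS0)
  lvl1: tbl 0x41, slot 13 ⇒ 0x45007 (P1/RW1/US1/PS0)
  lvl2: tbl 0x45, slot 17 ⇒ 0x49007 (P1/RW1/US1/PS0)
  → PA=0x497D1  (3 entries read)
#3 VA=0x601E0D7D0 (r,kernel):
  lvl0: tbl 0x35, slot 24 ⇒ 0x4A007 (P1/RW1/US1/PS0)
  lvl1: tbl 0x4A, slot 15 ⇒ 0x4E007 (P1/RW1/US1/PS0)
  lvl2: tbl 0x4E, slot 13 ⇒ 0x4F007 (P1/RW1/US1/PS0)
  → PA=0x4F7D0  (3 entries read)
#4 VA=0x6C1A117D1 (r,kernel):
  TLB hit vpn=0x6C1A11 → PA=0x497D1
#5 VA=0x6C1A117D1 (r,kernel):
  TLB hit vpn=0x6C1A11 → PA=0x497D1

Access #5 fault: NONE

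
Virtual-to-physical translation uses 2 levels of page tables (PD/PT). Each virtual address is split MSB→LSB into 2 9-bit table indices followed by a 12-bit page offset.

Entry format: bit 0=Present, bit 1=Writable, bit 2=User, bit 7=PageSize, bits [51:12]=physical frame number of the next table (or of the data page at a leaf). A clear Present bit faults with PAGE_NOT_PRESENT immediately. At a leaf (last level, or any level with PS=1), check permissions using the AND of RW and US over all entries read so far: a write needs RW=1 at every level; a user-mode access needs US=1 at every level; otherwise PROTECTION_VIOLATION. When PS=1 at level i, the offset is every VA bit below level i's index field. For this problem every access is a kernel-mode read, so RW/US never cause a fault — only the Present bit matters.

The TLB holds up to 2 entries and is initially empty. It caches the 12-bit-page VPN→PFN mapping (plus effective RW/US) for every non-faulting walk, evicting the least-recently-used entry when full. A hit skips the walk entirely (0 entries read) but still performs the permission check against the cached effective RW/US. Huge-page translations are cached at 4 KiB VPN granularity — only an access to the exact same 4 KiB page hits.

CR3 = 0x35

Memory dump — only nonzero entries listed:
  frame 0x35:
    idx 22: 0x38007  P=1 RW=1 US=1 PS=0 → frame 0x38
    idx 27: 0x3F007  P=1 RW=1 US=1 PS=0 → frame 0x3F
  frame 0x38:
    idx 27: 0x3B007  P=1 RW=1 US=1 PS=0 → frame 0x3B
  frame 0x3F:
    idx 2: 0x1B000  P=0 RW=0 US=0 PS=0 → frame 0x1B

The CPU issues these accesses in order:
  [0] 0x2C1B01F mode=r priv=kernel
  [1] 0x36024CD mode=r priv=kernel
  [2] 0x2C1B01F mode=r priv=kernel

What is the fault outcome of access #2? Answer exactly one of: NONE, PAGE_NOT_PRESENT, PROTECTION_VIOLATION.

Trace:
#0 VA=0x2C1B01F (r,kernel):
  L0 @0x35[22] → 0x38007  P=1,RW=1,US=1,PS=0
  L1 @0x38[27] → 0x3B007  P=1,RW=1,US=1,PS=0
  → PA=0x3B01F  (2 entries read)
#1 VA=0x36024CD (r,kernel):
  L0 @0x35[27] → 0x3F007  P=1,RW=1,US=1,PS=0
  L1 @0x3F[2] → 0x1B000  P=0,RW=0,US=0,PS=0
  → PAGE_NOT_PRESENT  (2 entries read)
#2 VA=0x2C1B01F (r,kernel):
  TLB hit vpn=0x2C1B → PA=0x3B01F

Access #2 fault: NONE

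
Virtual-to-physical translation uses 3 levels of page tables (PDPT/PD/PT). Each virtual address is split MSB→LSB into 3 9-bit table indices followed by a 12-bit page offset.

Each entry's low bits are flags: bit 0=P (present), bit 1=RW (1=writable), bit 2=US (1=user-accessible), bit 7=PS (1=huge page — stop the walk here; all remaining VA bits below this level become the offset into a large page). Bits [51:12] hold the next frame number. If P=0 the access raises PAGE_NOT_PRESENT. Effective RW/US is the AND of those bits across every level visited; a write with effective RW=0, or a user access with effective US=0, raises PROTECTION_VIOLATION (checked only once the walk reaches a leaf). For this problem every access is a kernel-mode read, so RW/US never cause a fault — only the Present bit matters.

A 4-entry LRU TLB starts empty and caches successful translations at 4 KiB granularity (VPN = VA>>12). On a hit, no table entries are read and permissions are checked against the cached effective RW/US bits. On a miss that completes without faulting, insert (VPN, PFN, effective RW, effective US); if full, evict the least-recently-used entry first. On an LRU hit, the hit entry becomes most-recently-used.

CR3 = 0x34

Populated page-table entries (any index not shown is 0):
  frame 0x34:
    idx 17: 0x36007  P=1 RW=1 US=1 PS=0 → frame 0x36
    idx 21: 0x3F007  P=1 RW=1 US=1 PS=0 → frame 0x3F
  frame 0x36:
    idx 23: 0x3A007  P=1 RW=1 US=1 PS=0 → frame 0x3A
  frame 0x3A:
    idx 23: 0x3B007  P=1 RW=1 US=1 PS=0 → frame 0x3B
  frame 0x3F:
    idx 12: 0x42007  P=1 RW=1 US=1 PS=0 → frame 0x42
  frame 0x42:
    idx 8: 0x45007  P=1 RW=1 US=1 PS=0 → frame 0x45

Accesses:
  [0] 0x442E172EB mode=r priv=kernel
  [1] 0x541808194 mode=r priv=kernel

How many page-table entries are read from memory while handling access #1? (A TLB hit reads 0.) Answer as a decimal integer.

Per-access translation:
#0 VA=0x442E172EB (r,kernel):
  [0] read 0x34 idx=17: raw=0x36007 flags P=1 W=1 U=1 S=0
  [1] read 0x36 idx=23: raw=0x3A007 flags P=1 W=1 U=1 S=0
  [2] read 0x3A idx=23: raw=0x3B007 flags P=1 W=1 U=1 S=0
  ✓ 0x3B2EB  — 3 lookups
#1 VA=0x541808194 (r,kernel):
  [0] read 0x34 idx=21: raw=0x3F007 flags P=1 W=1 U=1 S=0
  [1] read 0x3F idx=12: raw=0x42007 flags P=1 W=1 U=1 S=0
  [2] read 0x42 idx=8: raw=0x45007 flags P=1 W=1 U=1 S=0
  ✓ 0x45194  — 3 lookups

Entries read for #1: 3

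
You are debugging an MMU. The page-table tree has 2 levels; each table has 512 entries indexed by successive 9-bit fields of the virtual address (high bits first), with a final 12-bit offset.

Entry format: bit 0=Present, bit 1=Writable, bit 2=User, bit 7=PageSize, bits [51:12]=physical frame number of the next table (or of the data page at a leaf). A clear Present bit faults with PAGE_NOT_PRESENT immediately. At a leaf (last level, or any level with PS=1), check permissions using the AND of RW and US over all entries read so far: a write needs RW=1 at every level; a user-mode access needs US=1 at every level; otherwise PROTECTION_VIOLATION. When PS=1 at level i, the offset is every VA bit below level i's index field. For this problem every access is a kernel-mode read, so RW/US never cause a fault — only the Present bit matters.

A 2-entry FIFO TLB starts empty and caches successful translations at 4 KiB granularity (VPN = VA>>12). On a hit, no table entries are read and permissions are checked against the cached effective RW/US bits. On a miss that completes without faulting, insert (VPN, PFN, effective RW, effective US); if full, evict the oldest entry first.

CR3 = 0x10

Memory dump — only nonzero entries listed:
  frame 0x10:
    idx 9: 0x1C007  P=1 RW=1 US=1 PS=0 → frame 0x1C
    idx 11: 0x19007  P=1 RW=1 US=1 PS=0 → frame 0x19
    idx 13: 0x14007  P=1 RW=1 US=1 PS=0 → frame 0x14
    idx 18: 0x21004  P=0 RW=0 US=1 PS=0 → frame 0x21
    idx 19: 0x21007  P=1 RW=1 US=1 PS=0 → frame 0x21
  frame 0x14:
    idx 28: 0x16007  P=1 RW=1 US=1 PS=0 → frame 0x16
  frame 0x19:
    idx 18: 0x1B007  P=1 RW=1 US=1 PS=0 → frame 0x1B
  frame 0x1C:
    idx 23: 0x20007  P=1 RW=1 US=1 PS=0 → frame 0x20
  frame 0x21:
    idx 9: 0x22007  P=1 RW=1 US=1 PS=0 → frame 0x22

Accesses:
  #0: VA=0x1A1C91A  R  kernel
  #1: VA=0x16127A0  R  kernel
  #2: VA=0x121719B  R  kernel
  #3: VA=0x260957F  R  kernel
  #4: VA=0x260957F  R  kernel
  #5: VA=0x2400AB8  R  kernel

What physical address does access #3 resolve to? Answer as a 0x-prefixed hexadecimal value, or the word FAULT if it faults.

Trace:
#0 VA=0x1A1C91A (r,kernel):
  lvl0: tbl 0x10, slot 13 ⇒ 0x14007 (P1/RW1/US1/PS0)
  lvl1: tbl 0x14, slot 28 ⇒ 0x16007 (P1/RW1/US1/PS0)
  ⇒ phys 0x1691A  [2 reads]
#1 VA=0x16127A0 (r,kernel):
  lvl0: tbl 0x10, slot 11 ⇒ 0x19007 (P1/RW1/US1/PS0)
  lvl1: tbl 0x19, slot 18 ⇒ 0x1B007 (P1/RW1/US1/PS0)
  ⇒ phys 0x1B7A0  [2 reads]
#2 VA=0x121719B (r,kernel):
  lvl0: tbl 0x10, slot 9 ⇒ 0x1C007 (P1/RW1/US1/PS0)
  lvl1: tbl 0x1C, slot 23 ⇒ 0x20007 (P1/RW1/US1/PS0)
  ⇒ phys 0x2019B  [2 reads]
#3 VA=0x260957F (r,kernel):
  lvl0: tbl 0x10, slot 19 ⇒ 0x21007 (P1/RW1/US1/PS0)
  lvl1: tbl 0x21, slot 9 ⇒ 0x22007 (P1/RW1/US1/PS0)
  ⇒ phys 0x2257F  [2 reads]
#4 VA=0x260957F (r,kernel):
  TLB hit vpn=0x2609 → PA=0x2257F
#5 VA=0x2400AB8 (r,kernel):
  lvl0: tbl 0x10, slot 18 ⇒ 0x21004 (P0/RW0/US1/PS0)
  ⇒ fault: PAGE_NOT_PRESENT  — 1 lookups

Access #3 PA: 0x2257F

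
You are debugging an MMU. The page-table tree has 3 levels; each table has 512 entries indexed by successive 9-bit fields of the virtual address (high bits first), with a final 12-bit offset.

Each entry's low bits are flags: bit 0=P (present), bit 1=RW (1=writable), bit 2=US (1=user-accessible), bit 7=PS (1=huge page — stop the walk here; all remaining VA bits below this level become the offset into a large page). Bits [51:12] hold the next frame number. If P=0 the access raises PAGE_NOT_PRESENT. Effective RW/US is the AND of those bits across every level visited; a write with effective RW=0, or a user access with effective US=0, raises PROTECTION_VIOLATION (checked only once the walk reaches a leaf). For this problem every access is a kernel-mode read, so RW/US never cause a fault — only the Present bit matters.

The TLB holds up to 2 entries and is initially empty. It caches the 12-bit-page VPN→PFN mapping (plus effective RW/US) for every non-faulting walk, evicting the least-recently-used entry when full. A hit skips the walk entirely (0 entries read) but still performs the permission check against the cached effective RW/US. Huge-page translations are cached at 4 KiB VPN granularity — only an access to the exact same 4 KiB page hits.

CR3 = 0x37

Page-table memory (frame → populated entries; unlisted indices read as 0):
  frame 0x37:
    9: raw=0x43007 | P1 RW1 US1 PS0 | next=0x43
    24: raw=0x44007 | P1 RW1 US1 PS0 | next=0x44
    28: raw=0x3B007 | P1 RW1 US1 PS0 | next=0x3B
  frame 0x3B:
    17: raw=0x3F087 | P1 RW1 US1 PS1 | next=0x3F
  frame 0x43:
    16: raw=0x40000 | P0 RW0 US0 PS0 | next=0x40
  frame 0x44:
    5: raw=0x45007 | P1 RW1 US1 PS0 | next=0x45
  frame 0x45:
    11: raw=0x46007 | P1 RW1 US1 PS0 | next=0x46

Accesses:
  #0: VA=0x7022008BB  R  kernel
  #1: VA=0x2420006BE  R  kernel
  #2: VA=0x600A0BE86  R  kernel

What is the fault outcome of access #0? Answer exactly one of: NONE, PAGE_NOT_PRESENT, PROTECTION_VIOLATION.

Per-access translation:
#0 VA=0x7022008BB (r,kernel):
  [0] read 0x37 idx=28: raw=0x3B007 flags P=1 W=1 U=1 S=0
  [1] read 0x3B idx=17: raw=0x3F087 flags P=1 W=1 U=1 S=1
  ✓ 0x3F8BB (huge @L1)  — 2 lookups
#1 VA=0x2420006BE (r,kernel):
  [0] read 0x37 idx=9: raw=0x43007 flags P=1 W=1 U=1 S=0
  [1] read 0x43 idx=16: raw=0x40000 flags P=0 W=0 U=0 S=0
  → PAGE_NOT_PRESENT  (2 entries read)
#2 VA=0x600A0BE86 (r,kernel):
  [0] read 0x37 idx=24: raw=0x44007 flags P=1 W=1 U=1 S=0
  [1] read 0x44 idx=5: raw=0x45007 flags P=1 W=1 U=1 S=0
  [2] read 0x45 idx=11: raw=0x46007 flags P=1 W=1 U=1 S=0
  ✓ 0x46E86  — 3 lookups

Access #0 fault: NONE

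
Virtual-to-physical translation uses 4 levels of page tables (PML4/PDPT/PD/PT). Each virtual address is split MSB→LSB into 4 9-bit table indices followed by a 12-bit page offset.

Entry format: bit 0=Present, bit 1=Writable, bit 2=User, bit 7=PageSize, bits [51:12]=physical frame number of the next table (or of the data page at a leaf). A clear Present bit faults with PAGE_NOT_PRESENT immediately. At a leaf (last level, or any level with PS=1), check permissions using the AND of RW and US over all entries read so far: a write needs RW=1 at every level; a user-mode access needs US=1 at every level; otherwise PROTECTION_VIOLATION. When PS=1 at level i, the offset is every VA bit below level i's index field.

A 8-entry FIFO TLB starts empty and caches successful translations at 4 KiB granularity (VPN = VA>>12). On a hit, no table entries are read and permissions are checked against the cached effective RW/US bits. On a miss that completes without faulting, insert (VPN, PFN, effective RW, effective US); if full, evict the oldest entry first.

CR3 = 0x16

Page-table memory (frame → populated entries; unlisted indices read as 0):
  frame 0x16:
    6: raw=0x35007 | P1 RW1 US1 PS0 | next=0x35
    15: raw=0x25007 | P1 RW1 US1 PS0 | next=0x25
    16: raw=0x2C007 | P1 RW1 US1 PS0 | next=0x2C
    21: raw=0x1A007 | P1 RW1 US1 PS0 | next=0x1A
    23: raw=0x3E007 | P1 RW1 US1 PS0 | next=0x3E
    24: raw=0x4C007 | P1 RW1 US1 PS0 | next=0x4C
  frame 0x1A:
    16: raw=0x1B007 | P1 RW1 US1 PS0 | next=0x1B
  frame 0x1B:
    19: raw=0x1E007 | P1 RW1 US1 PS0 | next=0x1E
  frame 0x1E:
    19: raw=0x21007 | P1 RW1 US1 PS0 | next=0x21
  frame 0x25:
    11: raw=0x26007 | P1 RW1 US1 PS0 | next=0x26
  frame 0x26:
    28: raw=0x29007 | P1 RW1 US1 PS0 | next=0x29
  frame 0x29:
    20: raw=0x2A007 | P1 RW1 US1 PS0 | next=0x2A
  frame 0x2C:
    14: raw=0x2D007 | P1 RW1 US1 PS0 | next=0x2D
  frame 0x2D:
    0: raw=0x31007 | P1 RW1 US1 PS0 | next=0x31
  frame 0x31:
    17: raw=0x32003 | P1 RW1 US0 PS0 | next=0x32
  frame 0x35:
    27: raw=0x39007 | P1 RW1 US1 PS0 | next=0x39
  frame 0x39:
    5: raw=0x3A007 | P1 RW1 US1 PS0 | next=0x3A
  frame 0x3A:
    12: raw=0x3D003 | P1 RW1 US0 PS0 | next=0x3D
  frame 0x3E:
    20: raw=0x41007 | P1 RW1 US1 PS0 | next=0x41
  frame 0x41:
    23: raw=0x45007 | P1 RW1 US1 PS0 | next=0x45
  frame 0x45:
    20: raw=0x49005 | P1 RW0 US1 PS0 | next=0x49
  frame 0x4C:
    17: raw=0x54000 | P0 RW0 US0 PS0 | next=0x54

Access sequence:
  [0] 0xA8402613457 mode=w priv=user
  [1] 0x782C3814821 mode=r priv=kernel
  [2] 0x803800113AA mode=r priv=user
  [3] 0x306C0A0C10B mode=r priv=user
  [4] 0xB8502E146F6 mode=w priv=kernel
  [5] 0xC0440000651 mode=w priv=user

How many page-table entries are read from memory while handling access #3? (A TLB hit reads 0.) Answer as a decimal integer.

Per-access translation:
#0 VA=0xA8402613457 (w,user):
  [0] read 0x16 idx=21: raw=0x1A007 flags P=1 W=1 U=1 S=0
  [1] read 0x1A idx=16: raw=0x1B007 flags P=1 W=1 U=1 S=0
  [2] read 0x1B idx=19: raw=0x1E007 flags P=1 W=1 U=1 S=0
  [3] read 0x1E idx=19: raw=0x21007 flags P=1 W=1 U=1 S=0
  ⇒ phys 0x21457  [4 reads]
#1 VA=0x782C3814821 (r,kernel):
  [0] read 0x16 idx=15: raw=0x25007 flags P=1 W=1 U=1 S=0
  [1] read 0x25 idx=11: raw=0x26007 flags P=1 W=1 U=1 S=0
  [2] read 0x26 idx=28: raw=0x29007 flags P=1 W=1 U=1 S=0
  [3] read 0x29 idx=20: raw=0x2A007 flags P=1 W=1 U=1 S=0
  ⇒ phys 0x2A821  [4 reads]
#2 VA=0x803800113AA (r,user):
  [0] read 0x16 idx=16: raw=0x2C007 flags P=1 W=1 U=1 S=0
  [1] read 0x2C idx=14: raw=0x2D007 flags P=1 W=1 U=1 S=0
  [2] read 0x2D idx=0: raw=0x31007 flags P=1 W=1 U=1 S=0
  [3] read 0x31 idx=17: raw=0x32003 flags P=1 W=1 U=0 S=0
  ✗ PROTECTION_VIOLATION  [4 reads]
#3 VA=0x306C0A0C10B (r,user):
  [0] read 0x16 idx=6: raw=0x35007 flags P=1 W=1 U=1 S=0
  [1] read 0x35 idx=27: raw=0x39007 flags P=1 W=1 U=1 S=0
  [2] read 0x39 idx=5: raw=0x3A007 flags P=1 W=1 U=1 S=0
  [3] read 0x3A idx=12: raw=0x3D003 flags P=1 W=1 U=0 S=0
  ✗ PROTECTION_VIOLATION  [4 reads]
#4 VA=0xB8502E146F6 (w,kernel):
  [0] read 0x16 idx=23: raw=0x3E007 flags P=1 W=1 U=1 S=0
  [1] read 0x3E idx=20: raw=0x41007 flags P=1 W=1 U=1 S=0
  [2] read 0x41 idx=23: raw=0x45007 flags P=1 W=1 U=1 S=0
  [3] read 0x45 idx=20: raw=0x49005 flags P=1 W=0 U=1 S=0
  ✗ PROTECTION_VIOLATION  [4 reads]
#5 VA=0xC0440000651 (w,user):
  [0] read 0x16 idx=24: raw=0x4C007 flags P=1 W=1 U=1 S=0
  [1] read 0x4C idx=17: raw=0x54000 flags P=0 W=0 U=0 S=0
  ✗ PAGE_NOT_PRESENT  [2 reads]

Entries read for #3: 4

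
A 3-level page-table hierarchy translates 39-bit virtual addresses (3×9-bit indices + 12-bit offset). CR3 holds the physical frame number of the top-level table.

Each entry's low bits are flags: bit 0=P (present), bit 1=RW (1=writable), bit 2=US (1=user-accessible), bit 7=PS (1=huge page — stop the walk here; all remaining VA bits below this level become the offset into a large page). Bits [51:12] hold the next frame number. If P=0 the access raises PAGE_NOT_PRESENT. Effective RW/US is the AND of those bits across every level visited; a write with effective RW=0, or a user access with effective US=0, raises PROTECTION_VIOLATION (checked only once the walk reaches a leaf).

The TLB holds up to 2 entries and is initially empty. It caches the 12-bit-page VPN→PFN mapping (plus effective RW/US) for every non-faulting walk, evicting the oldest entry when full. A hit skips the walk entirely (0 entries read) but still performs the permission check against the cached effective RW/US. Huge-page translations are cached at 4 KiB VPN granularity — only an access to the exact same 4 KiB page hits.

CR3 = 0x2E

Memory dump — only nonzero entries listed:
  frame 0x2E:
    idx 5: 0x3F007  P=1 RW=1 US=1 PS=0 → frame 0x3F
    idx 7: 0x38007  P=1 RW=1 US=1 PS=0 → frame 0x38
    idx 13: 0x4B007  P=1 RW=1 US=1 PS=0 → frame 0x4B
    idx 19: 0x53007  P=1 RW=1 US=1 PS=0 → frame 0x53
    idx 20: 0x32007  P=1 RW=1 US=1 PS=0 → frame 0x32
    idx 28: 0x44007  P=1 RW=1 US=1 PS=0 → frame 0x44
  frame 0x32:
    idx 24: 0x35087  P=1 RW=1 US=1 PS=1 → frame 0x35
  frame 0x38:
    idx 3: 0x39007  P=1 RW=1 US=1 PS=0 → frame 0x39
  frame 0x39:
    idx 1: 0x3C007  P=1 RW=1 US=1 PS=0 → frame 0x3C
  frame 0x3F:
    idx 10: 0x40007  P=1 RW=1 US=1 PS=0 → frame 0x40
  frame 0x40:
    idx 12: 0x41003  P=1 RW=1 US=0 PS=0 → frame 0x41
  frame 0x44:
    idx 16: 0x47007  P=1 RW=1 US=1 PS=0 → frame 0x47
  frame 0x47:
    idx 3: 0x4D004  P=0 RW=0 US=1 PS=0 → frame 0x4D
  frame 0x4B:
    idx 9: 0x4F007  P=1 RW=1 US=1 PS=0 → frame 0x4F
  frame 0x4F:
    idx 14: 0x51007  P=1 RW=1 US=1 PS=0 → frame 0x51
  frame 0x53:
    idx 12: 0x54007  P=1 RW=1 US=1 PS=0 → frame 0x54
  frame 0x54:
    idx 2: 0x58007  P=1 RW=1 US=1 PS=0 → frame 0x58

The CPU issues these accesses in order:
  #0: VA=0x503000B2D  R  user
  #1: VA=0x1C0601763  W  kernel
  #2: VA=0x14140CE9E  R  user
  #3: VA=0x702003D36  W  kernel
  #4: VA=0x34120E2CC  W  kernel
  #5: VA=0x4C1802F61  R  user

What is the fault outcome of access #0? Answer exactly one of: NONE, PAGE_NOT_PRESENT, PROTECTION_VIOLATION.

Trace:
#0 VA=0x503000B2D (r,user):
  L0: frame=0x2E idx=20 entry=0x32007 [P=1 RW=1 US=1 PS=0]
  L1: frame=0x32 idx=24 entry=0x35087 [P=1 RW=1 US=1 PS=1]
  → PA=0x35B2D (huge @L1)  (2 entries read)
#1 VA=0x1C0601763 (w,kernel):
  L0: frame=0x2E idx=7 entry=0x38007 [P=1 RW=1 US=1 PS=0]
  L1: frame=0x38 idx=3 entry=0x39007 [P=1 RW=1 US=1 PS=0]
  L2: frame=0x39 idx=1 entry=0x3C007 [P=1 RW=1 US=1 PS=0]
  → PA=0x3C763  (3 entries read)
#2 VA=0x14140CE9E (r,user):
  L0: frame=0x2E idx=5 entry=0x3F007 [P=1 RW=1 US=1 PS=0]
  L1: frame=0x3F idx=10 entry=0x40007 [P=1 RW=1 US=1 PS=0]
  L2: frame=0x40 idx=12 entry=0x41003 [P=1 RW=1 US=0 PS=0]
  → PROTECTION_VIOLATION  (3 entries read)
#3 VA=0x702003D36 (w,kernel):
  L0: frame=0x2E idx=28 entry=0x44007 [P=1 RW=1 US=1 PS=0]
  L1: frame=0x44 idx=16 entry=0x47007 [P=1 RW=1 US=1 PS=0]
  L2: frame=0x47 idx=3 entry=0x4D004 [P=0 RW=0 US=1 PS=0]
  → PAGE_NOT_PRESENT  (3 entries read)
#4 VA=0x34120E2CC (w,kernel):
  L0: frame=0x2E idx=13 entry=0x4B007 [P=1 RW=1 US=1 PS=0]
  L1: frame=0x4B idx=9 entry=0x4F007 [P=1 RW=1 US=1 PS=0]
  L2: frame=0x4F idx=14 entry=0x51007 [P=1 RW=1 US=1 PS=0]
  → PA=0x512CC  (3 entries read)
#5 VA=0x4C1802F61 (r,user):
  L0: frame=0x2E idx=19 entry=0x53007 [P=1 RW=1 US=1 PS=0]
  L1: frame=0x53 idx=12 entry=0x54007 [P=1 RW=1 US=1 PS=0]
  L2: frame=0x54 idx=2 entry=0x58007 [P=1 RW=1 US=1 PS=0]
  → PA=0x58F61  (3 entries read)

Access #0 fault: NONE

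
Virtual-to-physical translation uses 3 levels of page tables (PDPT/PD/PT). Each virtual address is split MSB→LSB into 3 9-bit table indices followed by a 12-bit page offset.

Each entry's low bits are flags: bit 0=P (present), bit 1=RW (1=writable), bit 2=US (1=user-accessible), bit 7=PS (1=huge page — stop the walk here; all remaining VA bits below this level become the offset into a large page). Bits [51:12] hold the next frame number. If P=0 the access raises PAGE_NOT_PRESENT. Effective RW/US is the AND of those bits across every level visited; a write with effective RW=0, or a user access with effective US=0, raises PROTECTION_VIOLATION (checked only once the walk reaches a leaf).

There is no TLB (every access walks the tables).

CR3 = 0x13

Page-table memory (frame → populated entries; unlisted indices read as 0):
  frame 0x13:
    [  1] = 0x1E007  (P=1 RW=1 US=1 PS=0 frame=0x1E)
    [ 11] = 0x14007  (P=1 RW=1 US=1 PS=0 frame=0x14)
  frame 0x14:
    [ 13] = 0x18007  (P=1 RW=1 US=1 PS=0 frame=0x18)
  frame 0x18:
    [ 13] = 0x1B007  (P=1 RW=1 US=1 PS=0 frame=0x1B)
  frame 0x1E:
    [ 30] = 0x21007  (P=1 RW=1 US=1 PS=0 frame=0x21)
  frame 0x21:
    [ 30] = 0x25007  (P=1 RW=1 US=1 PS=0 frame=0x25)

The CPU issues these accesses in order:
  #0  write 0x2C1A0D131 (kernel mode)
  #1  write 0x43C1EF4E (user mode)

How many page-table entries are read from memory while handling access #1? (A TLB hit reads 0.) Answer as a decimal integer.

Walk each access:
#0 VA=0x2C1A0D131 (w,kernel):
  [0] read 0x13 idx=11: raw=0x14007 flags P=1 W=1 U=1 S=0
  [1] read 0x14 idx=13: raw=0x18007 flags P=1 W=1 U=1 S=0
  [2] read 0x18 idx=13: raw=0x1B007 flags P=1 W=1 U=1 S=0
  ✓ 0x1B131  — 3 lookups
#1 VA=0x43C1EF4E (w,user):
  [0] read 0x13 idx=1: raw=0x1E007 flags P=1 W=1 U=1 S=0
  [1] read 0x1E idx=30: raw=0x21007 flags P=1 W=1 U=1 S=0
  [2] read 0x21 idx=30: raw=0x25007 flags P=1 W=1 U=1 S=0
  ✓ 0x25F4E  — 3 lookups

Entries read for #1: 3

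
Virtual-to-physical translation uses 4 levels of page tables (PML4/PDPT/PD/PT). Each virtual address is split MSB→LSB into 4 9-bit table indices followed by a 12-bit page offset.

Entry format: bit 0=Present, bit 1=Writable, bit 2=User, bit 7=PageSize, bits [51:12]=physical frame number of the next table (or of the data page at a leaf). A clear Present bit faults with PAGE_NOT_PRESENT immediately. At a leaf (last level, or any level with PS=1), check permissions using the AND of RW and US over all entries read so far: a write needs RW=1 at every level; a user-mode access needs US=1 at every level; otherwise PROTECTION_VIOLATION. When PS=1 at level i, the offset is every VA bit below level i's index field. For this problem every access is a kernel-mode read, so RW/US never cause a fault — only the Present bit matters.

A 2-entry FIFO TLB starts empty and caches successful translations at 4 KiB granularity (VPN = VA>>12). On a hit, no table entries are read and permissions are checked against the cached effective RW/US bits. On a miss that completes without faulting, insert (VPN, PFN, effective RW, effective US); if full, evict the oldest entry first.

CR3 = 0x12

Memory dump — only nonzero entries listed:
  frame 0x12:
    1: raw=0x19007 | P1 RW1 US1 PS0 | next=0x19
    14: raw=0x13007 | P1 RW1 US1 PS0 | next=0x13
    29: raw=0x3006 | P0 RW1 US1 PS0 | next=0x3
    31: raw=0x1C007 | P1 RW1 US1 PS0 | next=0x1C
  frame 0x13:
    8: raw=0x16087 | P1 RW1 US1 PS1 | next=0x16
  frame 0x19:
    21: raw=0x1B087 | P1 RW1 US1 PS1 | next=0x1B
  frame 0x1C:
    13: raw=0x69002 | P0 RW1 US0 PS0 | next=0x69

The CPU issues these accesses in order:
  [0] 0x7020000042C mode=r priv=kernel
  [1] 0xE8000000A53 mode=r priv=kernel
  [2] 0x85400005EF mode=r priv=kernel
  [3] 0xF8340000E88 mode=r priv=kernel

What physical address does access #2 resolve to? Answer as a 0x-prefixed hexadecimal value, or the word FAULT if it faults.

Walk each access:
#0 VA=0x7020000042C (r,kernel):
  L0 @0x12[14] → 0x13007  P=1,RW=1,US=1,PS=0
  L1 @0x13[8] → 0x16087  P=1,RW=1,US=1,PS=1
  ⇒ phys 0x1642C (huge @L1)  [2 reads]
#1 VA=0xE8000000A53 (r,kernel):
  L0 @0x12[29] → 0x3006  P=0,RW=1,US=1,PS=0
  ✗ PAGE_NOT_PRESENT  [1 reads]
#2 VA=0x85400005EF (r,kernel):
  L0 @0x12[1] → 0x19007  P=1,RW=1,US=1,PS=0
  L1 @0x19[21] → 0x1B087  P=1,RW=1,US=1,PS=1
  ⇒ phys 0x1B5EF (huge @L1)  [2 reads]
#3 VA=0xF8340000E88 (r,kernel):
  L0 @0x12[31] → 0x1C007  P=1,RW=1,US=1,PS=0
  L1 @0x1C[13] → 0x69002  P=0,RW=1,US=0,PS=0
  ✗ PAGE_NOT_PRESENT  [2 reads]

Access #2 PA: 0x1B5EF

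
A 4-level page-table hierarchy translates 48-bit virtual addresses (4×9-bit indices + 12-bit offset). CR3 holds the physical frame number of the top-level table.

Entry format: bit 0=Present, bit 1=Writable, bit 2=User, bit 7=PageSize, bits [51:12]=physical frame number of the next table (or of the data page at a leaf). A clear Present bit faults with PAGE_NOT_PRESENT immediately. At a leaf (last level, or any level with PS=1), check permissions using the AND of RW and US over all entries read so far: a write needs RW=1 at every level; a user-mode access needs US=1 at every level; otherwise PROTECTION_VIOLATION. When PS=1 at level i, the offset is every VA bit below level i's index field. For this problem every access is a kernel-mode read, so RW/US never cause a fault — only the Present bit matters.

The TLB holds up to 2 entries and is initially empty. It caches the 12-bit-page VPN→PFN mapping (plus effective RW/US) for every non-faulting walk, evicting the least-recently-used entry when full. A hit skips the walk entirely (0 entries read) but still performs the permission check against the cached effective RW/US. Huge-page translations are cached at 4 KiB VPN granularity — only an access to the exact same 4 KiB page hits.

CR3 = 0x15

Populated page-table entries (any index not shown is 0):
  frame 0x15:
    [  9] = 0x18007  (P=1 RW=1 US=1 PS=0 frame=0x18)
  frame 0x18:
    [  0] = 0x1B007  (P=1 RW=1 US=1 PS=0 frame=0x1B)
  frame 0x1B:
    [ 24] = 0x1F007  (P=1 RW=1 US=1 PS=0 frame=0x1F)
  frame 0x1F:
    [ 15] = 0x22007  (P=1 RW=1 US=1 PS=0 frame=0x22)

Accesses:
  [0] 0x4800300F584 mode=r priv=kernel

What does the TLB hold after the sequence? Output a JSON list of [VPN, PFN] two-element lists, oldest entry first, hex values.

Trace:
#0 VA=0x4800300F584 (r,kernel):
  [0] read 0x15 idx=9: raw=0x18007 flags P=1 W=1 U=1 S=0
  [1] read 0x18 idx=0: raw=0x1B007 flags P=1 W=1 U=1 S=0
  [2] read 0x1B idx=24: raw=0x1F007 flags P=1 W=1 U=1 S=0
  [3] read 0x1F idx=15: raw=0x22007 flags P=1 W=1 U=1 S=0
  → PA=0x22584  (4 entries read)

TLB: [["0x4800300F", "0x22"]]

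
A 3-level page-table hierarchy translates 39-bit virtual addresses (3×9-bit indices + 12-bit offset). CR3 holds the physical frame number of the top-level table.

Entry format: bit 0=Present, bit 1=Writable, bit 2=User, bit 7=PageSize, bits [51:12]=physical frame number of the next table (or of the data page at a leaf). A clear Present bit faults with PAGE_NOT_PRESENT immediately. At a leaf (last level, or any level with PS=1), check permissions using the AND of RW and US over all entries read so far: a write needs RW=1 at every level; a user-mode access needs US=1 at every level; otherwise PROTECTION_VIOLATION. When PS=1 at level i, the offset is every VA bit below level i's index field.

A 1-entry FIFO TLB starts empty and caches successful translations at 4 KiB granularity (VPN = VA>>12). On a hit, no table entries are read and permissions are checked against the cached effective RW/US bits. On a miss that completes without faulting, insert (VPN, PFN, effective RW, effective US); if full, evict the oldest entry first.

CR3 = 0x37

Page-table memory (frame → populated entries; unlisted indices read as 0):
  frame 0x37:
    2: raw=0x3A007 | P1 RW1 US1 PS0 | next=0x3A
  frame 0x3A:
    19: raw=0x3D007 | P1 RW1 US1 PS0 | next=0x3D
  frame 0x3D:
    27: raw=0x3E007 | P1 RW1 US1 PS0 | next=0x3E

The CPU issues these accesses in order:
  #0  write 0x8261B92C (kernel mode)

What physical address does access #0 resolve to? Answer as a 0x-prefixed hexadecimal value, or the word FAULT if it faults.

Per-access translation:
#0 VA=0x8261B92C (w,kernel):
  L0 @0x37[2] → 0x3A007  P=1,RW=1,US=1,PS=0
  L1 @0x3A[19] → 0x3D007  P=1,RW=1,US=1,PS=0
  L2 @0x3D[27] → 0x3E007  P=1,RW=1,US=1,PS=0
  ✓ 0x3E92C  — 3 lookups

Access #0 PA: 0x3E92C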